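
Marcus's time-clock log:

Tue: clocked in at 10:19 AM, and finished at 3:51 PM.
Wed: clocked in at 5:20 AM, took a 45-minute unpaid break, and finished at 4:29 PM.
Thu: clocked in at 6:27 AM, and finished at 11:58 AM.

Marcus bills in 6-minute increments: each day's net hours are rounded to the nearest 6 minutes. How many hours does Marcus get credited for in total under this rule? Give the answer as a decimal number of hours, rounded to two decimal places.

Tue: 10:19 AM–3:51 PM = 5 h 32 min → rounds to 5 h 30 min
Wed: 5:20 AM–4:29 PM = 11 h 9 min − 45 min = 10 h 24 min → rounds to 10 h 24 min
Thu: 6:27 AM–11:58 AM = 5 h 31 min → rounds to 5 h 30 min
Total credited: 21 h 24 min.

21.40 hours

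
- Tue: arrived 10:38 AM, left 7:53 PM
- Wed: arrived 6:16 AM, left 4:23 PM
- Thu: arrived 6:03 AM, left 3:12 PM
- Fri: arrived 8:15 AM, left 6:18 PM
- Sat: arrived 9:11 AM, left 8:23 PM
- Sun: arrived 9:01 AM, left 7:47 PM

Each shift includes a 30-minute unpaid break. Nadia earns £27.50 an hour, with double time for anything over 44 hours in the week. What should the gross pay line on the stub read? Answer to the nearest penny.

Tue: 10:38 AM–7:53 PM = 9 h 15 min; less 30 min break → 8 h 45 min
Wed: 6:16 AM–4:23 PM = 10 h 7 min; less 30 min break → 9 h 37 min
Thu: 6:03 AM–3:12 PM = 9 h 9 min; less 30 min break → 8 h 39 min
Fri: 8:15 AM–6:18 PM = 10 h 3 min; less 30 min break → 9 h 33 min
Sat: 9:11 AM–8:23 PM = 11 h 12 min; less 30 min break → 10 h 42 min
Sun: 9:01 AM–7:47 PM = 10 h 46 min; less 30 min break → 10 h 16 min
Total worked: 57 h 32 min = 3452 min.
Regular 44 h 0 min = 2640 min at £27.50/h; overtime 13 h 32 min = 812 min at £55.00/h.
Pay = (2640 × £27.50 + 812 × £55.00) ÷ 60 = £1954.33.

£1954.33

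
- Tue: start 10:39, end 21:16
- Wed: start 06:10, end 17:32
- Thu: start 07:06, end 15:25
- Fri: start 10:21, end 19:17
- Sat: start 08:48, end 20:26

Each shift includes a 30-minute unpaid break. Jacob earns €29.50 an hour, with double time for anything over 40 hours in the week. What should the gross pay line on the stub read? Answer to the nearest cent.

€1673.63

Tue: 10:39–21:16 = 10 h 37 min; less 30 min break → 10 h 7 min
Wed: 06:10–17:32 = 11 h 22 min; less 30 min break → 10 h 52 min
Thu: 07:06–15:25 = 8 h 19 min; less 30 min break → 7 h 49 min
Fri: 10:21–19:17 = 8 h 56 min; less 30 min break → 8 h 26 min
Sat: 08:48–20:26 = 11 h 38 min; less 30 min break → 11 h 8 min
Total worked: 48 h 22 min = 2902 min.
Regular 40 h 0 min = 2400 min at €29.50/h; overtime 8 h 22 min = 502 min at €59.00/h.
Pay = (2400 × €29.50 + 502 × €59.00) ÷ 60 = €1673.63.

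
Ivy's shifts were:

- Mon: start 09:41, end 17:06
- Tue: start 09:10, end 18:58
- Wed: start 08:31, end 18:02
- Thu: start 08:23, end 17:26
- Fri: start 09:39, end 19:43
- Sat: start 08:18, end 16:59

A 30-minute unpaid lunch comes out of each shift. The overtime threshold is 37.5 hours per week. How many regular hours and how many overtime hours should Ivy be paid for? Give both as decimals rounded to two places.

Regular 37.50 hours, overtime 14.03 hours

Mon: 09:41–17:06 = 7 h 25 min; less 30 min break → 6 h 55 min
Tue: 09:10–18:58 = 9 h 48 min; less 30 min break → 9 h 18 min
Wed: 08:31–18:02 = 9 h 31 min; less 30 min break → 9 h 1 min
Thu: 08:23–17:26 = 9 h 3 min; less 30 min break → 8 h 33 min
Fri: 09:39–19:43 = 10 h 4 min; less 30 min break → 9 h 34 min
Sat: 08:18–16:59 = 8 h 41 min; less 30 min break → 8 h 11 min
Total worked: 51 h 32 min = 51.53 h.
Threshold 37.5 h → overtime 14 h 2 min, regular 37 h 30 min.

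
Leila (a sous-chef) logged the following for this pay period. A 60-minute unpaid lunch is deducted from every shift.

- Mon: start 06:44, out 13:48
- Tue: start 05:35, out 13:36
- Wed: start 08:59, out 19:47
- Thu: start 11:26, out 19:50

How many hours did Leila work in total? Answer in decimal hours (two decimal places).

Mon: 06:44–13:48 = 7 h 4 min; less 60 min break → 6 h 4 min
Tue: 05:35–13:36 = 8 h 1 min; less 60 min break → 7 h 1 min
Wed: 08:59–19:47 = 10 h 48 min; less 60 min break → 9 h 48 min
Thu: 11:26–19:50 = 8 h 24 min; less 60 min break → 7 h 24 min
Total: 6 h 4 min + 7 h 1 min + 9 h 48 min + 7 h 24 min = 30 h 17 min.

30.28 hours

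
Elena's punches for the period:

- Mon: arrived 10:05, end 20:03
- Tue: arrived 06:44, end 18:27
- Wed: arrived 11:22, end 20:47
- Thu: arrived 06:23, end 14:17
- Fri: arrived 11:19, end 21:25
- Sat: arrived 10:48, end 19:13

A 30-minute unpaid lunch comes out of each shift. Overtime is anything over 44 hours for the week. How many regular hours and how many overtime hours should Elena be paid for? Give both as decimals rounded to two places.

Mon: 10:05–20:03 = 9 h 58 min; less 30 min break → 9 h 28 min
Tue: 06:44–18:27 = 11 h 43 min; less 30 min break → 11 h 13 min
Wed: 11:22–20:47 = 9 h 25 min; less 30 min break → 8 h 55 min
Thu: 06:23–14:17 = 7 h 54 min; less 30 min break → 7 h 24 min
Fri: 11:19–21:25 = 10 h 6 min; less 30 min break → 9 h 36 min
Sat: 10:48–19:13 = 8 h 25 min; less 30 min break → 7 h 55 min
Total worked: 54 h 31 min = 54.52 h.
Threshold 44 h → overtime 10 h 31 min, regular 44 h 0 min.

Regular 44.00 hours, overtime 10.52 hours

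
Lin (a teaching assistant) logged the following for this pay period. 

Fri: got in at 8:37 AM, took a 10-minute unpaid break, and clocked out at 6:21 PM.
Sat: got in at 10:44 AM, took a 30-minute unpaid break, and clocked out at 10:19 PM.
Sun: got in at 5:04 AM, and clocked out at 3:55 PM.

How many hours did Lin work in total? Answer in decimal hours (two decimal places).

31.50 hours

Fri: 8:37 AM–6:21 PM = 9 h 44 min; less 10 min break → 9 h 34 min
Sat: 10:44 AM–10:19 PM = 11 h 35 min; less 30 min break → 11 h 5 min
Sun: 5:04 AM–3:55 PM = 10 h 51 min
Total: 9 h 34 min + 11 h 5 min + 10 h 51 min = 31 h 30 min.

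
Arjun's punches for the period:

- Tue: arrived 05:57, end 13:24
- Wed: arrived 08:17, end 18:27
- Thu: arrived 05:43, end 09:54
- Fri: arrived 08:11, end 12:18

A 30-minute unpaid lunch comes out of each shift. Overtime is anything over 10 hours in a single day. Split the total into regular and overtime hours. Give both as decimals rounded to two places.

Regular 23.92 hours, overtime 0.00 hours

Tue: 05:57–13:24 = 7 h 27 min; less 30 min break → 6 h 57 min
Wed: 08:17–18:27 = 10 h 10 min; less 30 min break → 9 h 40 min
Thu: 05:43–09:54 = 4 h 11 min; less 30 min break → 3 h 41 min
Fri: 08:11–12:18 = 4 h 7 min; less 30 min break → 3 h 37 min
Tue reg 6 h 57 min / OT 0 h 0 min; Wed reg 9 h 40 min / OT 0 h 0 min; Thu reg 3 h 41 min / OT 0 h 0 min; Fri reg 3 h 37 min / OT 0 h 0 min.
Totals: regular 23 h 55 min, overtime 0 h 0 min.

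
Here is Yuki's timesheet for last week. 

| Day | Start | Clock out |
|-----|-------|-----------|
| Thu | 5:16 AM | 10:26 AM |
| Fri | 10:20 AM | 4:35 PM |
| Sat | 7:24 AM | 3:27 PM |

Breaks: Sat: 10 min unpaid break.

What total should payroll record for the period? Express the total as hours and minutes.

19 h 18 min

Thu: 5:16 AM–10:26 AM = 5 h 10 min
Fri: 10:20 AM–4:35 PM = 6 h 15 min
Sat: 7:24 AM–3:27 PM = 8 h 3 min; less 10 min break → 7 h 53 min
Total: 5 h 10 min + 6 h 15 min + 7 h 53 min = 19 h 18 min.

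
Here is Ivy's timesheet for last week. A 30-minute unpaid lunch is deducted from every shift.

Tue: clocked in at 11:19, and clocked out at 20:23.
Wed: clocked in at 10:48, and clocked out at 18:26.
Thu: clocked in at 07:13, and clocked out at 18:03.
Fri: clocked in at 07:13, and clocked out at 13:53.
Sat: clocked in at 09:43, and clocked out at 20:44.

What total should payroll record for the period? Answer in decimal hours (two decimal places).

Tue: 11:19–20:23 = 9 h 4 min; less 30 min break → 8 h 34 min
Wed: 10:48–18:26 = 7 h 38 min; less 30 min break → 7 h 8 min
Thu: 07:13–18:03 = 10 h 50 min; less 30 min break → 10 h 20 min
Fri: 07:13–13:53 = 6 h 40 min; less 30 min break → 6 h 10 min
Sat: 09:43–20:44 = 11 h 1 min; less 30 min break → 10 h 31 min
Total: 8 h 34 min + 7 h 8 min + 10 h 20 min + 6 h 10 min + 10 h 31 min = 42 h 43 min.

42.72 hours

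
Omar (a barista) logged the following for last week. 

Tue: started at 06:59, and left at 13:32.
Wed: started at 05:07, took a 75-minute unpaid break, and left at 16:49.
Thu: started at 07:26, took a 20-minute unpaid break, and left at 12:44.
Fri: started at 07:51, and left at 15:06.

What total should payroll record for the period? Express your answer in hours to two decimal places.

Tue: 06:59–13:32 = 6 h 33 min
Wed: 05:07–16:49 = 11 h 42 min; less 75 min break → 10 h 27 min
Thu: 07:26–12:44 = 5 h 18 min; less 20 min break → 4 h 58 min
Fri: 07:51–15:06 = 7 h 15 min
Total: 6 h 33 min + 10 h 27 min + 4 h 58 min + 7 h 15 min = 29 h 13 min.

29.22 hours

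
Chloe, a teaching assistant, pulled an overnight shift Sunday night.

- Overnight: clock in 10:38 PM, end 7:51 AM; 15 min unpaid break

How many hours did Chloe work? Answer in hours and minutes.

Overnight: 10:38 PM → midnight = 1 h 22 min; midnight → 7:51 AM = 7 h 51 min; span 9 h 13 min; less 15 min break → 8 h 58 min

8 h 58 min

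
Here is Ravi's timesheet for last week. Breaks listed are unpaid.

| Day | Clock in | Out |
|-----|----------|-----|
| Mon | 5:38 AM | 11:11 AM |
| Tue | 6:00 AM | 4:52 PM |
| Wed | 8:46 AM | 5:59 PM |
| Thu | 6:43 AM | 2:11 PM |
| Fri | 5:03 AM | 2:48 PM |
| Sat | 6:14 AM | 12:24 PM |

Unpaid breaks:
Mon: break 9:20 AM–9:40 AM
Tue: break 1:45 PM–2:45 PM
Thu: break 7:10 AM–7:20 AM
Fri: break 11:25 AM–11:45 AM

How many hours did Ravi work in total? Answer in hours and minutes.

47 h 11 min

Mon: 5:38 AM–11:11 AM = 5 h 33 min; less 20 min break → 5 h 13 min
Tue: 6:00 AM–4:52 PM = 10 h 52 min; less 60 min break → 9 h 52 min
Wed: 8:46 AM–5:59 PM = 9 h 13 min
Thu: 6:43 AM–2:11 PM = 7 h 28 min; less 10 min break → 7 h 18 min
Fri: 5:03 AM–2:48 PM = 9 h 45 min; less 20 min break → 9 h 25 min
Sat: 6:14 AM–12:24 PM = 6 h 10 min
Total: 5 h 13 min + 9 h 52 min + 9 h 13 min + 7 h 18 min + 9 h 25 min + 6 h 10 min = 47 h 11 min.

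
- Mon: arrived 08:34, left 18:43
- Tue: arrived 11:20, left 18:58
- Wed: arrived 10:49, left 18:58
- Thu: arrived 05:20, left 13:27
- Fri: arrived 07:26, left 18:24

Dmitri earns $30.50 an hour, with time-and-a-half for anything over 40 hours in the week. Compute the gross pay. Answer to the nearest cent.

$1449.51

Mon: 08:34–18:43 = 10 h 9 min
Tue: 11:20–18:58 = 7 h 38 min
Wed: 10:49–18:58 = 8 h 9 min
Thu: 05:20–13:27 = 8 h 7 min
Fri: 07:26–18:24 = 10 h 58 min
Total worked: 45 h 1 min = 2701 min.
Regular 40 h 0 min = 2400 min at $30.50/h; overtime 5 h 1 min = 301 min at $45.75/h.
Pay = (2400 × $30.50 + 301 × $45.75) ÷ 60 = $1449.51.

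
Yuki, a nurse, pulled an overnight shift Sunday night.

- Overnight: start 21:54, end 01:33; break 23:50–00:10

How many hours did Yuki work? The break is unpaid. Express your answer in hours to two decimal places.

Overnight: 21:54 → midnight = 2 h 6 min; midnight → 01:33 = 1 h 33 min; span 3 h 39 min; less 20 min break → 3 h 19 min

3.32 hours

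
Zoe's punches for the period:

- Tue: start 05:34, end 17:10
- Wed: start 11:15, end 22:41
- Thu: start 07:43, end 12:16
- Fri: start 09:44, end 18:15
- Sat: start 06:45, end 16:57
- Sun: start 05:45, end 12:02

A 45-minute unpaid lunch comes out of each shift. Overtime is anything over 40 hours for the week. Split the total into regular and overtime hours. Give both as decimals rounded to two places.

Regular 40.00 hours, overtime 8.08 hours

Tue: 05:34–17:10 = 11 h 36 min; less 45 min break → 10 h 51 min
Wed: 11:15–22:41 = 11 h 26 min; less 45 min break → 10 h 41 min
Thu: 07:43–12:16 = 4 h 33 min; less 45 min break → 3 h 48 min
Fri: 09:44–18:15 = 8 h 31 min; less 45 min break → 7 h 46 min
Sat: 06:45–16:57 = 10 h 12 min; less 45 min break → 9 h 27 min
Sun: 05:45–12:02 = 6 h 17 min; less 45 min break → 5 h 32 min
Total worked: 48 h 5 min = 48.08 h.
Threshold 40 h → overtime 8 h 5 min, regular 40 h 0 min.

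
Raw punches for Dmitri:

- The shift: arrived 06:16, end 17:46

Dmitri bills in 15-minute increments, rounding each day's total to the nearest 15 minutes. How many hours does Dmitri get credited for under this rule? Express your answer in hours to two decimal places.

11.50 hours

The shift: 06:16–17:46 = 11 h 30 min → rounds to 11 h 30 min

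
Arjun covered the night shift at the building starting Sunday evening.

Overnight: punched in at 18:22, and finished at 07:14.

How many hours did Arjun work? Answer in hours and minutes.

12 h 52 min

Overnight: 18:22 → midnight = 5 h 38 min; midnight → 07:14 = 7 h 14 min; span 12 h 52 min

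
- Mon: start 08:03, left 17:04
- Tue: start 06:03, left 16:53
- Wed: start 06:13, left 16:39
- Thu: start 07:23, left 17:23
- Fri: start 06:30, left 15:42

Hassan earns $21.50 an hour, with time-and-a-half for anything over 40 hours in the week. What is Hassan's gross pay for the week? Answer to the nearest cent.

Mon: 08:03–17:04 = 9 h 1 min
Tue: 06:03–16:53 = 10 h 50 min
Wed: 06:13–16:39 = 10 h 26 min
Thu: 07:23–17:23 = 10 h 0 min
Fri: 06:30–15:42 = 9 h 12 min
Total worked: 49 h 29 min = 2969 min.
Regular 40 h 0 min = 2400 min at $21.50/h; overtime 9 h 29 min = 569 min at $32.25/h.
Pay = (2400 × $21.50 + 569 × $32.25) ÷ 60 = $1165.84.

$1165.84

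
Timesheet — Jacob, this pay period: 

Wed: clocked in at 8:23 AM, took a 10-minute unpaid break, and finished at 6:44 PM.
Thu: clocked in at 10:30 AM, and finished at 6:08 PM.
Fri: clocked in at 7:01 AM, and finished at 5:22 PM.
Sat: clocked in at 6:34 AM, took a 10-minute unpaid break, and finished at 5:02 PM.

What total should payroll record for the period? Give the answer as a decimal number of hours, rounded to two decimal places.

38.47 hours

Wed: 8:23 AM–6:44 PM = 10 h 21 min; less 10 min break → 10 h 11 min
Thu: 10:30 AM–6:08 PM = 7 h 38 min
Fri: 7:01 AM–5:22 PM = 10 h 21 min
Sat: 6:34 AM–5:02 PM = 10 h 28 min; less 10 min break → 10 h 18 min
Total: 10 h 11 min + 7 h 38 min + 10 h 21 min + 10 h 18 min = 38 h 28 min.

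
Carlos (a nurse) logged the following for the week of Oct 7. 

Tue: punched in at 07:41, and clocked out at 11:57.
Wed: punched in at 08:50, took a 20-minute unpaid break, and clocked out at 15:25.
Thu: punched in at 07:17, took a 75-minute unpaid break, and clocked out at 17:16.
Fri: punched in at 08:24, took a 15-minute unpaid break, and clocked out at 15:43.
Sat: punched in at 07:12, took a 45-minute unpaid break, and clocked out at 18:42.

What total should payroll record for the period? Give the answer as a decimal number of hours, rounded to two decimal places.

37.07 hours

Tue: 07:41–11:57 = 4 h 16 min
Wed: 08:50–15:25 = 6 h 35 min; less 20 min break → 6 h 15 min
Thu: 07:17–17:16 = 9 h 59 min; less 75 min break → 8 h 44 min
Fri: 08:24–15:43 = 7 h 19 min; less 15 min break → 7 h 4 min
Sat: 07:12–18:42 = 11 h 30 min; less 45 min break → 10 h 45 min
Total: 4 h 16 min + 6 h 15 min + 8 h 44 min + 7 h 4 min + 10 h 45 min = 37 h 4 min.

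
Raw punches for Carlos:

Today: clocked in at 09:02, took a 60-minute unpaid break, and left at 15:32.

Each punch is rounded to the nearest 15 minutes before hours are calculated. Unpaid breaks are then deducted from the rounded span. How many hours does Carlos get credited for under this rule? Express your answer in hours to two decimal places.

Today: in 09:02→09:00, out 15:32→15:30; 6 h 30 min − 60 min = 5 h 30 min

5.50 hours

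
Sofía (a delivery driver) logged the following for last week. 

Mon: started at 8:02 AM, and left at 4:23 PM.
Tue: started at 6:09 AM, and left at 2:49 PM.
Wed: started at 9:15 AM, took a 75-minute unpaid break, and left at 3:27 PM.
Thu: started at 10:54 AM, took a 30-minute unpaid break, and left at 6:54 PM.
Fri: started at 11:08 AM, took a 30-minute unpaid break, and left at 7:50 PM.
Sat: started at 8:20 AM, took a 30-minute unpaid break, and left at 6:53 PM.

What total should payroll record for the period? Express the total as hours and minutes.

47 h 43 min

Mon: 8:02 AM–4:23 PM = 8 h 21 min
Tue: 6:09 AM–2:49 PM = 8 h 40 min
Wed: 9:15 AM–3:27 PM = 6 h 12 min; less 75 min break → 4 h 57 min
Thu: 10:54 AM–6:54 PM = 8 h 0 min; less 30 min break → 7 h 30 min
Fri: 11:08 AM–7:50 PM = 8 h 42 min; less 30 min break → 8 h 12 min
Sat: 8:20 AM–6:53 PM = 10 h 33 min; less 30 min break → 10 h 3 min
Total: 8 h 21 min + 8 h 40 min + 4 h 57 min + 7 h 30 min + 8 h 12 min + 10 h 3 min = 47 h 43 min.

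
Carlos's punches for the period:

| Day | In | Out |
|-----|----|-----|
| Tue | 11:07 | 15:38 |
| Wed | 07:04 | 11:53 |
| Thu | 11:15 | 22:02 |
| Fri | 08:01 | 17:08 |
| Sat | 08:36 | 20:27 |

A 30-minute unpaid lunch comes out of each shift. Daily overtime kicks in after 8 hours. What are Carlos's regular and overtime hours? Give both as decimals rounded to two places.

Tue: 11:07–15:38 = 4 h 31 min; less 30 min break → 4 h 1 min
Wed: 07:04–11:53 = 4 h 49 min; less 30 min break → 4 h 19 min
Thu: 11:15–22:02 = 10 h 47 min; less 30 min break → 10 h 17 min
Fri: 08:01–17:08 = 9 h 7 min; less 30 min break → 8 h 37 min
Sat: 08:36–20:27 = 11 h 51 min; less 30 min break → 11 h 21 min
Tue reg 4 h 1 min / OT 0 h 0 min; Wed reg 4 h 19 min / OT 0 h 0 min; Thu reg 8 h 0 min / OT 2 h 17 min; Fri reg 8 h 0 min / OT 0 h 37 min; Sat reg 8 h 0 min / OT 3 h 21 min.
Totals: regular 32 h 20 min, overtime 6 h 15 min.

Regular 32.33 hours, overtime 6.25 hours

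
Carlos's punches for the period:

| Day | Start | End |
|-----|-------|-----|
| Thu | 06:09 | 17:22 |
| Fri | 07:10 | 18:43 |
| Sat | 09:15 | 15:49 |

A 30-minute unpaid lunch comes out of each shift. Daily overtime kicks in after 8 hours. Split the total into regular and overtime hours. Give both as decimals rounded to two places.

Regular 22.07 hours, overtime 5.77 hours

Thu: 06:09–17:22 = 11 h 13 min; less 30 min break → 10 h 43 min
Fri: 07:10–18:43 = 11 h 33 min; less 30 min break → 11 h 3 min
Sat: 09:15–15:49 = 6 h 34 min; less 30 min break → 6 h 4 min
Thu reg 8 h 0 min / OT 2 h 43 min; Fri reg 8 h 0 min / OT 3 h 3 min; Sat reg 6 h 4 min / OT 0 h 0 min.
Totals: regular 22 h 4 min, overtime 5 h 46 min.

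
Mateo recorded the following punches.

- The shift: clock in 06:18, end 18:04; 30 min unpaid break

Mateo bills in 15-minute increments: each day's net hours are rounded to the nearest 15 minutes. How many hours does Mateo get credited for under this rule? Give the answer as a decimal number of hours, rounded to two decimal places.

11.25 hours

The shift: 06:18–18:04 = 11 h 46 min − 30 min = 11 h 16 min → rounds to 11 h 15 min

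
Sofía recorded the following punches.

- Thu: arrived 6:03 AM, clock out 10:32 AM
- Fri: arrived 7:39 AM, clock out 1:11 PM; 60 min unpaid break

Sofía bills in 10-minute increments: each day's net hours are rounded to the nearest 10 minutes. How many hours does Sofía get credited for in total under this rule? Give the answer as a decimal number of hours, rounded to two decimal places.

9.00 hours

Thu: 6:03 AM–10:32 AM = 4 h 29 min → rounds to 4 h 30 min
Fri: 7:39 AM–1:11 PM = 5 h 32 min − 60 min = 4 h 32 min → rounds to 4 h 30 min
Total credited: 9 h 0 min.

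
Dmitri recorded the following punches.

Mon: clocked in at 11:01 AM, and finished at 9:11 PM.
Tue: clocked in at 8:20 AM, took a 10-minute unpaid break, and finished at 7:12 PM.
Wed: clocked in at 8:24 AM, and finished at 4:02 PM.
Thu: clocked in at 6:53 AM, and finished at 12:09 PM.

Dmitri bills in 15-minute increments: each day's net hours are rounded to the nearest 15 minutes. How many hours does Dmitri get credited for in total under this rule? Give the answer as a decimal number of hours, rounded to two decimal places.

34.00 hours

Mon: 11:01 AM–9:11 PM = 10 h 10 min → rounds to 10 h 15 min
Tue: 8:20 AM–7:12 PM = 10 h 52 min − 10 min = 10 h 42 min → rounds to 10 h 45 min
Wed: 8:24 AM–4:02 PM = 7 h 38 min → rounds to 7 h 45 min
Thu: 6:53 AM–12:09 PM = 5 h 16 min → rounds to 5 h 15 min
Total credited: 34 h 0 min.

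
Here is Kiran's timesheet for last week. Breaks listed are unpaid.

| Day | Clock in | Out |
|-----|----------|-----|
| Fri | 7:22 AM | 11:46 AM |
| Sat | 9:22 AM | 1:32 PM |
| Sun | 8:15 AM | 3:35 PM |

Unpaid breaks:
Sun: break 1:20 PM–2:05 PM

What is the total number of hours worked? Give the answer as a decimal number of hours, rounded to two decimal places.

15.15 hours

Fri: 7:22 AM–11:46 AM = 4 h 24 min
Sat: 9:22 AM–1:32 PM = 4 h 10 min
Sun: 8:15 AM–3:35 PM = 7 h 20 min; less 45 min break → 6 h 35 min
Total: 4 h 24 min + 4 h 10 min + 6 h 35 min = 15 h 9 min.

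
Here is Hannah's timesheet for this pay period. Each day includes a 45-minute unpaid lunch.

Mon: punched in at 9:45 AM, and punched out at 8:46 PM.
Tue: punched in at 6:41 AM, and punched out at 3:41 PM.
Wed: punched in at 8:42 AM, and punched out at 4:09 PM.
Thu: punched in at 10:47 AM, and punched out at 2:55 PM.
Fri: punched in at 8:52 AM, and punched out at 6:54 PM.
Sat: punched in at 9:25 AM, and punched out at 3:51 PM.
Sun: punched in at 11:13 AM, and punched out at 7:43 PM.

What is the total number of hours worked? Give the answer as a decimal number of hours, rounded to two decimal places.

51.32 hours

Mon: 9:45 AM–8:46 PM = 11 h 1 min; less 45 min break → 10 h 16 min
Tue: 6:41 AM–3:41 PM = 9 h 0 min; less 45 min break → 8 h 15 min
Wed: 8:42 AM–4:09 PM = 7 h 27 min; less 45 min break → 6 h 42 min
Thu: 10:47 AM–2:55 PM = 4 h 8 min; less 45 min break → 3 h 23 min
Fri: 8:52 AM–6:54 PM = 10 h 2 min; less 45 min break → 9 h 17 min
Sat: 9:25 AM–3:51 PM = 6 h 26 min; less 45 min break → 5 h 41 min
Sun: 11:13 AM–7:43 PM = 8 h 30 min; less 45 min break → 7 h 45 min
Total: 10 h 16 min + 8 h 15 min + 6 h 42 min + 3 h 23 min + 9 h 17 min + 5 h 41 min + 7 h 45 min = 51 h 19 min.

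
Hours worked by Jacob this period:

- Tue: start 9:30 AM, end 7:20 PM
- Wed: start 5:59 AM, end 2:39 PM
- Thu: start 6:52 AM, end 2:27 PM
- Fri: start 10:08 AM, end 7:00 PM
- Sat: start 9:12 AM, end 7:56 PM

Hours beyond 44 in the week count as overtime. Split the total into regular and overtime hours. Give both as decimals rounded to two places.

Tue: 9:30 AM–7:20 PM = 9 h 50 min
Wed: 5:59 AM–2:39 PM = 8 h 40 min
Thu: 6:52 AM–2:27 PM = 7 h 35 min
Fri: 10:08 AM–7:00 PM = 8 h 52 min
Sat: 9:12 AM–7:56 PM = 10 h 44 min
Total worked: 45 h 41 min = 45.68 h.
Threshold 44 h → overtime 1 h 41 min, regular 44 h 0 min.

Regular 44.00 hours, overtime 1.68 hours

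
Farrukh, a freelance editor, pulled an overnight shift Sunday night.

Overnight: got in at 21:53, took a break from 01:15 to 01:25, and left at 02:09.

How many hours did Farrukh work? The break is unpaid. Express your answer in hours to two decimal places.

Overnight: 21:53 → midnight = 2 h 7 min; midnight → 02:09 = 2 h 9 min; span 4 h 16 min; less 10 min break → 4 h 6 min

4.10 hours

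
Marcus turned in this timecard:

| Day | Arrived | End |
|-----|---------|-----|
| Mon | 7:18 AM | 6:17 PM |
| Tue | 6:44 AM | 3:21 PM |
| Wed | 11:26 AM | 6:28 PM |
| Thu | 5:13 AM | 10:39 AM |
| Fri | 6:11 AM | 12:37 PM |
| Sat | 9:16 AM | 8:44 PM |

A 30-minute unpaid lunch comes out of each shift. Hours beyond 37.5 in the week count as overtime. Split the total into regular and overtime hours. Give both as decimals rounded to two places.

Mon: 7:18 AM–6:17 PM = 10 h 59 min; less 30 min break → 10 h 29 min
Tue: 6:44 AM–3:21 PM = 8 h 37 min; less 30 min break → 8 h 7 min
Wed: 11:26 AM–6:28 PM = 7 h 2 min; less 30 min break → 6 h 32 min
Thu: 5:13 AM–10:39 AM = 5 h 26 min; less 30 min break → 4 h 56 min
Fri: 6:11 AM–12:37 PM = 6 h 26 min; less 30 min break → 5 h 56 min
Sat: 9:16 AM–8:44 PM = 11 h 28 min; less 30 min break → 10 h 58 min
Total worked: 46 h 58 min = 46.97 h.
Threshold 37.5 h → overtime 9 h 28 min, regular 37 h 30 min.

Regular 37.50 hours, overtime 9.47 hours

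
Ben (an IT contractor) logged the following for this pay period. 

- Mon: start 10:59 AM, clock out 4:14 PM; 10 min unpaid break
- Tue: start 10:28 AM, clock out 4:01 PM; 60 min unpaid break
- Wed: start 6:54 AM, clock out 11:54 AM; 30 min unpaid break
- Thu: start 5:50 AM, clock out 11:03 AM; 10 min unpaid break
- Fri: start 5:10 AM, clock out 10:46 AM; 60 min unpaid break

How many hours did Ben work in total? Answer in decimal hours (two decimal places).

23.78 hours

Mon: 10:59 AM–4:14 PM = 5 h 15 min; less 10 min break → 5 h 5 min
Tue: 10:28 AM–4:01 PM = 5 h 33 min; less 60 min break → 4 h 33 min
Wed: 6:54 AM–11:54 AM = 5 h 0 min; less 30 min break → 4 h 30 min
Thu: 5:50 AM–11:03 AM = 5 h 13 min; less 10 min break → 5 h 3 min
Fri: 5:10 AM–10:46 AM = 5 h 36 min; less 60 min break → 4 h 36 min
Total: 5 h 5 min + 4 h 33 min + 4 h 30 min + 5 h 3 min + 4 h 36 min = 23 h 47 min.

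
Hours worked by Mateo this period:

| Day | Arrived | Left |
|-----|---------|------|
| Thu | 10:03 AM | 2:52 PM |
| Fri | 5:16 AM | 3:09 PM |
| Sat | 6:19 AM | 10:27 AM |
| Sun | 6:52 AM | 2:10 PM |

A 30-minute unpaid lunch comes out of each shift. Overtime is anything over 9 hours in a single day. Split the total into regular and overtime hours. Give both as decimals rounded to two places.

Thu: 10:03 AM–2:52 PM = 4 h 49 min; less 30 min break → 4 h 19 min
Fri: 5:16 AM–3:09 PM = 9 h 53 min; less 30 min break → 9 h 23 min
Sat: 6:19 AM–10:27 AM = 4 h 8 min; less 30 min break → 3 h 38 min
Sun: 6:52 AM–2:10 PM = 7 h 18 min; less 30 min break → 6 h 48 min
Thu reg 4 h 19 min / OT 0 h 0 min; Fri reg 9 h 0 min / OT 0 h 23 min; Sat reg 3 h 38 min / OT 0 h 0 min; Sun reg 6 h 48 min / OT 0 h 0 min.
Totals: regular 23 h 45 min, overtime 0 h 23 min.

Regular 23.75 hours, overtime 0.38 hours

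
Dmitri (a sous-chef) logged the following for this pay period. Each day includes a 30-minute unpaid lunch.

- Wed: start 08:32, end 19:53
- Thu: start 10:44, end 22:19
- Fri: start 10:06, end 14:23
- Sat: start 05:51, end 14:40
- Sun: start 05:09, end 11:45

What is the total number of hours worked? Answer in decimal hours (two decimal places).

Wed: 08:32–19:53 = 11 h 21 min; less 30 min break → 10 h 51 min
Thu: 10:44–22:19 = 11 h 35 min; less 30 min break → 11 h 5 min
Fri: 10:06–14:23 = 4 h 17 min; less 30 min break → 3 h 47 min
Sat: 05:51–14:40 = 8 h 49 min; less 30 min break → 8 h 19 min
Sun: 05:09–11:45 = 6 h 36 min; less 30 min break → 6 h 6 min
Total: 10 h 51 min + 11 h 5 min + 3 h 47 min + 8 h 19 min + 6 h 6 min = 40 h 8 min.

40.13 hours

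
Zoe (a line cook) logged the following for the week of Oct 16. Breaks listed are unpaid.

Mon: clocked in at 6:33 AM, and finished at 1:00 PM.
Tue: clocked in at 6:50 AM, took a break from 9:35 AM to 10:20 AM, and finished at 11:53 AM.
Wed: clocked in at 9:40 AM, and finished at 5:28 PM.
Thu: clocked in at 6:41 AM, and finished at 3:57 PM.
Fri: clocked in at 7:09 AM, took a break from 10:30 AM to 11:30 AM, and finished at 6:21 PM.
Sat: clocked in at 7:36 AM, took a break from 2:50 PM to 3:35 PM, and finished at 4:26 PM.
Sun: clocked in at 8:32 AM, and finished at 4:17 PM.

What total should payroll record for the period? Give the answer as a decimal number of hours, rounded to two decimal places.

Mon: 6:33 AM–1:00 PM = 6 h 27 min
Tue: 6:50 AM–11:53 AM = 5 h 3 min; less 45 min break → 4 h 18 min
Wed: 9:40 AM–5:28 PM = 7 h 48 min
Thu: 6:41 AM–3:57 PM = 9 h 16 min
Fri: 7:09 AM–6:21 PM = 11 h 12 min; less 60 min break → 10 h 12 min
Sat: 7:36 AM–4:26 PM = 8 h 50 min; less 45 min break → 8 h 5 min
Sun: 8:32 AM–4:17 PM = 7 h 45 min
Total: 6 h 27 min + 4 h 18 min + 7 h 48 min + 9 h 16 min + 10 h 12 min + 8 h 5 min + 7 h 45 min = 53 h 51 min.

53.85 hours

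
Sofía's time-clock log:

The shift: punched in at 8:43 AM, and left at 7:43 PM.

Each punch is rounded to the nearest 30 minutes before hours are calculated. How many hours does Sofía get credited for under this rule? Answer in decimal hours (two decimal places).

The shift: in 8:43 AM→8:30 AM, out 7:43 PM→7:30 PM; 11 h 0 min

11.00 hours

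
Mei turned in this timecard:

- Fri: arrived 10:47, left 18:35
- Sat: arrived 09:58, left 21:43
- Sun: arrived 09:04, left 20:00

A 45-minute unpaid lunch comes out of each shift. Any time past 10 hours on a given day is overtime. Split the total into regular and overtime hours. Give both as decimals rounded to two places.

Regular 27.05 hours, overtime 1.18 hours

Fri: 10:47–18:35 = 7 h 48 min; less 45 min break → 7 h 3 min
Sat: 09:58–21:43 = 11 h 45 min; less 45 min break → 11 h 0 min
Sun: 09:04–20:00 = 10 h 56 min; less 45 min break → 10 h 11 min
Fri reg 7 h 3 min / OT 0 h 0 min; Sat reg 10 h 0 min / OT 1 h 0 min; Sun reg 10 h 0 min / OT 0 h 11 min.
Totals: regular 27 h 3 min, overtime 1 h 11 min.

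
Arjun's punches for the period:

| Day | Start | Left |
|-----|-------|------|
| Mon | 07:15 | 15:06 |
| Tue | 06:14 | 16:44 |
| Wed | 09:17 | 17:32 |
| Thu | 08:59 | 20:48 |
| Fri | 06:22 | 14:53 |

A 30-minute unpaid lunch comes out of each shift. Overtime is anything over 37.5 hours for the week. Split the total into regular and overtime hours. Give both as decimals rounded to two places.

Mon: 07:15–15:06 = 7 h 51 min; less 30 min break → 7 h 21 min
Tue: 06:14–16:44 = 10 h 30 min; less 30 min break → 10 h 0 min
Wed: 09:17–17:32 = 8 h 15 min; less 30 min break → 7 h 45 min
Thu: 08:59–20:48 = 11 h 49 min; less 30 min break → 11 h 19 min
Fri: 06:22–14:53 = 8 h 31 min; less 30 min break → 8 h 1 min
Total worked: 44 h 26 min = 44.43 h.
Threshold 37.5 h → overtime 6 h 56 min, regular 37 h 30 min.

Regular 37.50 hours, overtime 6.93 hours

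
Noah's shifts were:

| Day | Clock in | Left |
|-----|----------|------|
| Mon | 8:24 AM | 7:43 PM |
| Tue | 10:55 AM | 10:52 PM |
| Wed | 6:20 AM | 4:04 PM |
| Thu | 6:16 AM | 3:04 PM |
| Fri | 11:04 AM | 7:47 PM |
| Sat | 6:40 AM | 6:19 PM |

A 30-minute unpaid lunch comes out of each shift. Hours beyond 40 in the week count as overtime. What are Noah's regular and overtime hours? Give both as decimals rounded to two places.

Regular 40.00 hours, overtime 19.17 hours

Mon: 8:24 AM–7:43 PM = 11 h 19 min; less 30 min break → 10 h 49 min
Tue: 10:55 AM–10:52 PM = 11 h 57 min; less 30 min break → 11 h 27 min
Wed: 6:20 AM–4:04 PM = 9 h 44 min; less 30 min break → 9 h 14 min
Thu: 6:16 AM–3:04 PM = 8 h 48 min; less 30 min break → 8 h 18 min
Fri: 11:04 AM–7:47 PM = 8 h 43 min; less 30 min break → 8 h 13 min
Sat: 6:40 AM–6:19 PM = 11 h 39 min; less 30 min break → 11 h 9 min
Total worked: 59 h 10 min = 59.17 h.
Threshold 40 h → overtime 19 h 10 min, regular 40 h 0 min.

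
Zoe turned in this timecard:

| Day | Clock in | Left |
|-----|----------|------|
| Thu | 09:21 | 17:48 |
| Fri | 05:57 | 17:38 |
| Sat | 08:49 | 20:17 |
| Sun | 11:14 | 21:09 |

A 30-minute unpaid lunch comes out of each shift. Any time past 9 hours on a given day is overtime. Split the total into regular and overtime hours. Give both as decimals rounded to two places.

Regular 34.95 hours, overtime 4.57 hours

Thu: 09:21–17:48 = 8 h 27 min; less 30 min break → 7 h 57 min
Fri: 05:57–17:38 = 11 h 41 min; less 30 min break → 11 h 11 min
Sat: 08:49–20:17 = 11 h 28 min; less 30 min break → 10 h 58 min
Sun: 11:14–21:09 = 9 h 55 min; less 30 min break → 9 h 25 min
Thu reg 7 h 57 min / OT 0 h 0 min; Fri reg 9 h 0 min / OT 2 h 11 min; Sat reg 9 h 0 min / OT 1 h 58 min; Sun reg 9 h 0 min / OT 0 h 25 min.
Totals: regular 34 h 57 min, overtime 4 h 34 min.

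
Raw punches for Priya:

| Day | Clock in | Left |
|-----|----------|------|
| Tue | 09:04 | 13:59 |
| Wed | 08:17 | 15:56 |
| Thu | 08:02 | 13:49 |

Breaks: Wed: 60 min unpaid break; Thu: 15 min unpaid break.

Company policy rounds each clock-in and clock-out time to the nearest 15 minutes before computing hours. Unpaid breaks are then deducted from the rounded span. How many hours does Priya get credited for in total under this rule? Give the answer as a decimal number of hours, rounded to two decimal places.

Tue: in 09:04→09:00, out 13:59→14:00; 5 h 0 min
Wed: in 08:17→08:15, out 15:56→16:00; 7 h 45 min − 60 min = 6 h 45 min
Thu: in 08:02→08:00, out 13:49→13:45; 5 h 45 min − 15 min = 5 h 30 min
Total credited: 17 h 15 min.

17.25 hours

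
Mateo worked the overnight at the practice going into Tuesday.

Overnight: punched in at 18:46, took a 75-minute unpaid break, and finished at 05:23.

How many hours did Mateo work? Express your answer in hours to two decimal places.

Overnight: 18:46 → midnight = 5 h 14 min; midnight → 05:23 = 5 h 23 min; span 10 h 37 min; less 75 min break → 9 h 22 min

9.37 hours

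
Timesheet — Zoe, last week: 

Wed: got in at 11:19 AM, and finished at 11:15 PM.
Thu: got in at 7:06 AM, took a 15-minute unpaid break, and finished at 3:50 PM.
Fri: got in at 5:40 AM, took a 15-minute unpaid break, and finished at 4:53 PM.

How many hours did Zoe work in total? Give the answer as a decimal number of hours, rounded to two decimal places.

31.38 hours

Wed: 11:19 AM–11:15 PM = 11 h 56 min
Thu: 7:06 AM–3:50 PM = 8 h 44 min; less 15 min break → 8 h 29 min
Fri: 5:40 AM–4:53 PM = 11 h 13 min; less 15 min break → 10 h 58 min
Total: 11 h 56 min + 8 h 29 min + 10 h 58 min = 31 h 23 min.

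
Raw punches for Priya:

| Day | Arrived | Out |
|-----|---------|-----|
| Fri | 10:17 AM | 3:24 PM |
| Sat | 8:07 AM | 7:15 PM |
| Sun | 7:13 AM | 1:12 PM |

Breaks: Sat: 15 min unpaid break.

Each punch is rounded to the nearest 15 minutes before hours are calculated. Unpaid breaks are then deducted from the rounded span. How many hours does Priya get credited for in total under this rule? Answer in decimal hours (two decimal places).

Fri: in 10:17 AM→10:15 AM, out 3:24 PM→3:30 PM; 5 h 15 min
Sat: in 8:07 AM→8:00 AM, out 7:15 PM→7:15 PM; 11 h 15 min − 15 min = 11 h 0 min
Sun: in 7:13 AM→7:15 AM, out 1:12 PM→1:15 PM; 6 h 0 min
Total credited: 22 h 15 min.

22.25 hours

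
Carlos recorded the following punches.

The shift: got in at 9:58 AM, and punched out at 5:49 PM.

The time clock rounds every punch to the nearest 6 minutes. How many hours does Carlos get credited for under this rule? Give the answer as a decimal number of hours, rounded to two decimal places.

The shift: in 9:58 AM→10:00 AM, out 5:49 PM→5:48 PM; 7 h 48 min

7.80 hours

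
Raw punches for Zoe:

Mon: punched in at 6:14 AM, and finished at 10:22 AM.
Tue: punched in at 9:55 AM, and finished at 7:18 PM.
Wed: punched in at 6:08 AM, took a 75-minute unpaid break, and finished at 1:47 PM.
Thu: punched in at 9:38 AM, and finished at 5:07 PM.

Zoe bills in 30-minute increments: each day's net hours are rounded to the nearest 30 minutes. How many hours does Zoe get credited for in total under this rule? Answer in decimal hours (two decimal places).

27.50 hours

Mon: 6:14 AM–10:22 AM = 4 h 8 min → rounds to 4 h 0 min
Tue: 9:55 AM–7:18 PM = 9 h 23 min → rounds to 9 h 30 min
Wed: 6:08 AM–1:47 PM = 7 h 39 min − 75 min = 6 h 24 min → rounds to 6 h 30 min
Thu: 9:38 AM–5:07 PM = 7 h 29 min → rounds to 7 h 30 min
Total credited: 27 h 30 min.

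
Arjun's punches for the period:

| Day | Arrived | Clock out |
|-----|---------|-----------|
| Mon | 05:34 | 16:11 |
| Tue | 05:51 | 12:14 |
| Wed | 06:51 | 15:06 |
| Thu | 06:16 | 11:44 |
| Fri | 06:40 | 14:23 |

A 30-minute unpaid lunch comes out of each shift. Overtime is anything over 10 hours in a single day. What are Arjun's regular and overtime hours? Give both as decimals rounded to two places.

Regular 35.82 hours, overtime 0.12 hours

Mon: 05:34–16:11 = 10 h 37 min; less 30 min break → 10 h 7 min
Tue: 05:51–12:14 = 6 h 23 min; less 30 min break → 5 h 53 min
Wed: 06:51–15:06 = 8 h 15 min; less 30 min break → 7 h 45 min
Thu: 06:16–11:44 = 5 h 28 min; less 30 min break → 4 h 58 min
Fri: 06:40–14:23 = 7 h 43 min; less 30 min break → 7 h 13 min
Mon reg 10 h 0 min / OT 0 h 7 min; Tue reg 5 h 53 min / OT 0 h 0 min; Wed reg 7 h 45 min / OT 0 h 0 min; Thu reg 4 h 58 min / OT 0 h 0 min; Fri reg 7 h 13 min / OT 0 h 0 min.
Totals: regular 35 h 49 min, overtime 0 h 7 min.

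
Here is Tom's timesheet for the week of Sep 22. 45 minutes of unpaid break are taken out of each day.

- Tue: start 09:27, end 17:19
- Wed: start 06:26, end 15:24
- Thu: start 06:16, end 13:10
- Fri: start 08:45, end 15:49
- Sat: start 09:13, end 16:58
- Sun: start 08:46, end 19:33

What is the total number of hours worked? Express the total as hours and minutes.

Tue: 09:27–17:19 = 7 h 52 min; less 45 min break → 7 h 7 min
Wed: 06:26–15:24 = 8 h 58 min; less 45 min break → 8 h 13 min
Thu: 06:16–13:10 = 6 h 54 min; less 45 min break → 6 h 9 min
Fri: 08:45–15:49 = 7 h 4 min; less 45 min break → 6 h 19 min
Sat: 09:13–16:58 = 7 h 45 min; less 45 min break → 7 h 0 min
Sun: 08:46–19:33 = 10 h 47 min; less 45 min break → 10 h 2 min
Total: 7 h 7 min + 8 h 13 min + 6 h 9 min + 6 h 19 min + 7 h 0 min + 10 h 2 min = 44 h 50 min.

44 h 50 min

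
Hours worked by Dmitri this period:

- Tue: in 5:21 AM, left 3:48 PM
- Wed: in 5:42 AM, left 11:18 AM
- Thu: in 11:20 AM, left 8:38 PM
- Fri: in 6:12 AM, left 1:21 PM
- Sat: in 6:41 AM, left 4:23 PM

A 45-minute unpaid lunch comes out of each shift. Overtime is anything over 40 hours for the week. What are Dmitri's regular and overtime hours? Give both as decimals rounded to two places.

Regular 38.45 hours, overtime 0.00 hours

Tue: 5:21 AM–3:48 PM = 10 h 27 min; less 45 min break → 9 h 42 min
Wed: 5:42 AM–11:18 AM = 5 h 36 min; less 45 min break → 4 h 51 min
Thu: 11:20 AM–8:38 PM = 9 h 18 min; less 45 min break → 8 h 33 min
Fri: 6:12 AM–1:21 PM = 7 h 9 min; less 45 min break → 6 h 24 min
Sat: 6:41 AM–4:23 PM = 9 h 42 min; less 45 min break → 8 h 57 min
Total worked: 38 h 27 min = 38.45 h.
Threshold 40 h → overtime 0 h 0 min, regular 38 h 27 min.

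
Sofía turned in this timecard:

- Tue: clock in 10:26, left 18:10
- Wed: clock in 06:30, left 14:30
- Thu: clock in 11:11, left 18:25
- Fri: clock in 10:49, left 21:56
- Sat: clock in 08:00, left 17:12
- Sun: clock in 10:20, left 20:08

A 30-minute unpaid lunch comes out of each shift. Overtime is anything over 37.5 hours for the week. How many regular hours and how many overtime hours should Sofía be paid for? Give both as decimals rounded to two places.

Regular 37.50 hours, overtime 12.58 hours

Tue: 10:26–18:10 = 7 h 44 min; less 30 min break → 7 h 14 min
Wed: 06:30–14:30 = 8 h 0 min; less 30 min break → 7 h 30 min
Thu: 11:11–18:25 = 7 h 14 min; less 30 min break → 6 h 44 min
Fri: 10:49–21:56 = 11 h 7 min; less 30 min break → 10 h 37 min
Sat: 08:00–17:12 = 9 h 12 min; less 30 min break → 8 h 42 min
Sun: 10:20–20:08 = 9 h 48 min; less 30 min break → 9 h 18 min
Total worked: 50 h 5 min = 50.08 h.
Threshold 37.5 h → overtime 12 h 35 min, regular 37 h 30 min.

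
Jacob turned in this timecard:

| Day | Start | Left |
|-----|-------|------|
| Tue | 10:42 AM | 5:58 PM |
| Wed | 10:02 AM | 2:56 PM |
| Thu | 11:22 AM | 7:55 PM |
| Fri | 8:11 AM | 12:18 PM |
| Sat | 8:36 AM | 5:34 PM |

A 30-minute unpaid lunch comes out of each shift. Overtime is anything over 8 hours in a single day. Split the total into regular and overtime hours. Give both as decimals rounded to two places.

Regular 30.78 hours, overtime 0.52 hours

Tue: 10:42 AM–5:58 PM = 7 h 16 min; less 30 min break → 6 h 46 min
Wed: 10:02 AM–2:56 PM = 4 h 54 min; less 30 min break → 4 h 24 min
Thu: 11:22 AM–7:55 PM = 8 h 33 min; less 30 min break → 8 h 3 min
Fri: 8:11 AM–12:18 PM = 4 h 7 min; less 30 min break → 3 h 37 min
Sat: 8:36 AM–5:34 PM = 8 h 58 min; less 30 min break → 8 h 28 min
Tue reg 6 h 46 min / OT 0 h 0 min; Wed reg 4 h 24 min / OT 0 h 0 min; Thu reg 8 h 0 min / OT 0 h 3 min; Fri reg 3 h 37 min / OT 0 h 0 min; Sat reg 8 h 0 min / OT 0 h 28 min.
Totals: regular 30 h 47 min, overtime 0 h 31 min.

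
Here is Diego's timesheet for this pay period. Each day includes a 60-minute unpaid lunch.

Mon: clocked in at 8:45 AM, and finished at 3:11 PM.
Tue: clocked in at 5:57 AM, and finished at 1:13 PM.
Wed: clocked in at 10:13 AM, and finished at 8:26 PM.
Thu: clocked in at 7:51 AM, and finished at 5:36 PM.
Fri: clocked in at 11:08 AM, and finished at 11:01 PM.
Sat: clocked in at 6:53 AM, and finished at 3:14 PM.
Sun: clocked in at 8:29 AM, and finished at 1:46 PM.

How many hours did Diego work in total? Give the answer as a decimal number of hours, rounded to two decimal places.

Mon: 8:45 AM–3:11 PM = 6 h 26 min; less 60 min break → 5 h 26 min
Tue: 5:57 AM–1:13 PM = 7 h 16 min; less 60 min break → 6 h 16 min
Wed: 10:13 AM–8:26 PM = 10 h 13 min; less 60 min break → 9 h 13 min
Thu: 7:51 AM–5:36 PM = 9 h 45 min; less 60 min break → 8 h 45 min
Fri: 11:08 AM–11:01 PM = 11 h 53 min; less 60 min break → 10 h 53 min
Sat: 6:53 AM–3:14 PM = 8 h 21 min; less 60 min break → 7 h 21 min
Sun: 8:29 AM–1:46 PM = 5 h 17 min; less 60 min break → 4 h 17 min
Total: 5 h 26 min + 6 h 16 min + 9 h 13 min + 8 h 45 min + 10 h 53 min + 7 h 21 min + 4 h 17 min = 52 h 11 min.

52.18 hours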